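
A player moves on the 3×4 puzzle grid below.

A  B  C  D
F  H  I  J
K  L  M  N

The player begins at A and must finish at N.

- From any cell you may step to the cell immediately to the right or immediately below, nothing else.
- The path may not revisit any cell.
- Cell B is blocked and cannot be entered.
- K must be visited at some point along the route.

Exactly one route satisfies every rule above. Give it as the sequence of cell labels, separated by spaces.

Moves only go right or down, so the column and row indices never decrease.
Route from A: down 2 to K, right 3 to N — 5 moves in all.
Check: all required cells visited.

A F K L M N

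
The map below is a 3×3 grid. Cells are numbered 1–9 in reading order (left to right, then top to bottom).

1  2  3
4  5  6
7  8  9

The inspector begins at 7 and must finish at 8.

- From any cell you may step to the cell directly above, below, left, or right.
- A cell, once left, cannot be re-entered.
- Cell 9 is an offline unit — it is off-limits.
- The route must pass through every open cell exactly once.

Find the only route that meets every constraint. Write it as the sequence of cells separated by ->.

Need to visit all 8 open cells exactly once, starting at 7 and ending at 8.
Cell 3 has only two open neighbours (6 and 2), so the path must pass straight through it: one of those is the cell it's entered from and the other is where it exits.
Route from 7: 2× up (reaching 1), 2× right (reaching 3), down to 6, left to 5, down to 8 — 7 moves in all.
Check: all 8 open cells covered.

7 -> 4 -> 1 -> 2 -> 3 -> 6 -> 5 -> 8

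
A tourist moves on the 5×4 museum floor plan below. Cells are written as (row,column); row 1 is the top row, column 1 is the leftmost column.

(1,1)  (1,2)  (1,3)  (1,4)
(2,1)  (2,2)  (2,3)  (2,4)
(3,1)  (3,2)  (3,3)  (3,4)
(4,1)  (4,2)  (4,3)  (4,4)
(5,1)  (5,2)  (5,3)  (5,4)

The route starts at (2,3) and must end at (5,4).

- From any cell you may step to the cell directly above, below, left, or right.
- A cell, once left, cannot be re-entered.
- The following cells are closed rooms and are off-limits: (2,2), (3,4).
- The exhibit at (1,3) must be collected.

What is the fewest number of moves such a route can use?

10

Any route passes through (1,3) somewhere between (2,3) and (5,4). Summing Manhattan distances along the two legs ((2,3) → (1,3) → (5,4)) gives a lower bound of 1 + 5 = 6 moves.
The shortest route satisfying every rule uses 10 moves: (2,3) → (1,3) → (1,2) → (1,1) → (2,1) → (3,1) → (4,1) → (5,1) → (5,2) → (5,3) → (5,4).
The no-revisit rule (legs can't share cells) pushes the minimum above the 6-move bound; an exhaustive check rules out every length from 6 to 9 (on a 4-connected grid the length of any start-to-goal walk has the same parity as the Manhattan bound, so only lengths 6, 8, 10, … need checking), leaving 10 as the minimum.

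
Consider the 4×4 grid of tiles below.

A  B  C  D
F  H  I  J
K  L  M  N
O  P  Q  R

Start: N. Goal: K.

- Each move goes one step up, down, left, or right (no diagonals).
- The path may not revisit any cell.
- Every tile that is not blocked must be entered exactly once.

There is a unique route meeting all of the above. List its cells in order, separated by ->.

Need to visit all 16 open cells exactly once, starting at N and ending at K.
Cell D has only two open neighbours (J and C), so the path must pass straight through it: one of those is the cell it's entered from and the other is where it exits.
Route from N: down 1 to R, left 1 to Q, up 2 to I, right 1 to J, up 1 to D, left 3 to A, down 1 to F, right 1 to H, down 2 to P, left 1 to O, up 1 to K — 15 moves in all.
Check: all 16 open cells covered.

N -> R -> Q -> M -> I -> J -> D -> C -> B -> A -> F -> H -> L -> P -> O -> K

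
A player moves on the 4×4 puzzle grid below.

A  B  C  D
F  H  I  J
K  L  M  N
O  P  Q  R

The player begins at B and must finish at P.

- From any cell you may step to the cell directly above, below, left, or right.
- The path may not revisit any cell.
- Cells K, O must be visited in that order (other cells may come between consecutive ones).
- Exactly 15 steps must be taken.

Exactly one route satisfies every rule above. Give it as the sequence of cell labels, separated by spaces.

The waypoints must appear in the order K, O, with no cell reused.
Route from B: left 1 to A, down 1 to F, right 2 to I, up 1 to C, right 1 to D, down 3 to R, left 1 to Q, up 1 to M, left 2 to K, down 1 to O, right 1 to P — 15 moves in all.
Check: order respected (K at step 13, O at step 14); 15 moves as required.

B A F H I C D J N R Q M L K O P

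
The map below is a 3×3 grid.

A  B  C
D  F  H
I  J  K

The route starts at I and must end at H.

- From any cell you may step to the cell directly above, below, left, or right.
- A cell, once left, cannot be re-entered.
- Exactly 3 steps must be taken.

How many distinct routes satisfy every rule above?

Need simple routes of exactly 3 moves from I to H (Manhattan distance 3, so 0 moves are spent on a detour and 0 undoing it).
Enumerating: I D F H | I J F H | I J K H.
That gives 3 routes.

3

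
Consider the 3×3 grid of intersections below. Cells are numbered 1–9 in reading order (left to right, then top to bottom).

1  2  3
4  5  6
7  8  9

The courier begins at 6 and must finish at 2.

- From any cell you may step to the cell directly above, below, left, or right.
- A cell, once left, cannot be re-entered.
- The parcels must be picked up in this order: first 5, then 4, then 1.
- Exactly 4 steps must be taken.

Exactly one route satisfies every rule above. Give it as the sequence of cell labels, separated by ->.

6 -> 5 -> 4 -> 1 -> 2

The waypoints must appear in the order 5, 4, 1, with no cell reused.
Route from 6: 2× left (reaching 4), up to 1, right to 2 — 4 moves in all.
Check: order respected (5 at step 1, 4 at step 2, 1 at step 3); 4 moves as required.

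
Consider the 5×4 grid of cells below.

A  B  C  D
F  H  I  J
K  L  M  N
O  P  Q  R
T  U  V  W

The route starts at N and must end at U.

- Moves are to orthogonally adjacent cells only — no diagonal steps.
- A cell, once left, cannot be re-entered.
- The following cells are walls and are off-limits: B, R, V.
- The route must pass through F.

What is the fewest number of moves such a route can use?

Any route passes through F somewhere between N and U. Summing Manhattan distances along the two legs (N → F → U) gives a lower bound of 4 + 4 = 8 moves.
A route of 8 moves achieves this: N → J → I → H → F → K → O → T → U.
Since 8 matches the lower bound, it is optimal.

8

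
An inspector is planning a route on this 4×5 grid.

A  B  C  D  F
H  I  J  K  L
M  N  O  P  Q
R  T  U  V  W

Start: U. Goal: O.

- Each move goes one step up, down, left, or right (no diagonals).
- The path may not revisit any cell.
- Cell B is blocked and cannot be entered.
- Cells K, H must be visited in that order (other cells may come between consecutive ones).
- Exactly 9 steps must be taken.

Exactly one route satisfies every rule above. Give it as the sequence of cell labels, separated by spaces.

The waypoints must appear in the order K, H, with no cell reused.
Route from U: right to V, 2× up (reaching K), 3× left (reaching H), down to M, 2× right (reaching O) — 9 moves in all.
Check: order respected (K at step 3, H at step 6); 9 moves as required.

U V P K J I H M N O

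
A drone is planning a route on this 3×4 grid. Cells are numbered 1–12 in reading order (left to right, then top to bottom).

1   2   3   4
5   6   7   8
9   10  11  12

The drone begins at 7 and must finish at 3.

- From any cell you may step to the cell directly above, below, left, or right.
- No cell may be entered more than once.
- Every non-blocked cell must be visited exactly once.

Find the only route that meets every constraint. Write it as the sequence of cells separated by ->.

7 -> 6 -> 2 -> 1 -> 5 -> 9 -> 10 -> 11 -> 12 -> 8 -> 4 -> 3

Need to visit all 12 open cells exactly once, starting at 7 and ending at 3.
Cell 4 has only two open neighbours (8 and 3), so the path must pass straight through it: one of those is the cell it's entered from and the other is where it exits.
Route from 7: left to 6, up to 2, left to 1, 2× down (reaching 9), 3× right (reaching 12), 2× up (reaching 4), left to 3 — 11 moves in all.
Check: all 12 open cells covered.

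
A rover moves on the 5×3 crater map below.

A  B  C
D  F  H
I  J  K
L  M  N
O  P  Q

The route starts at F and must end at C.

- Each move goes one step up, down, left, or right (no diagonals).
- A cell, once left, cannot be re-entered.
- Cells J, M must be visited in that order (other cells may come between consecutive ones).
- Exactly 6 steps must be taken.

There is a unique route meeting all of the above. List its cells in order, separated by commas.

F, J, M, N, K, H, C

The waypoints must appear in the order J, M, with no cell reused.
Route from F: 2× down (reaching M), right to N, 3× up (reaching C) — 6 moves in all.
Check: order respected (J at step 1, M at step 2); 6 moves as required.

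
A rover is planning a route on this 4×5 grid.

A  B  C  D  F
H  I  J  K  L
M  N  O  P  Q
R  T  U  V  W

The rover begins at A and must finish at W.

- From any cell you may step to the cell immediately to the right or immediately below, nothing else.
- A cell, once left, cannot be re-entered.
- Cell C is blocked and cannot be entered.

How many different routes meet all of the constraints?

25

A right/down-only route from A to W makes exactly 3 down-moves and 4 right-moves in some order.
With no other constraints that would be C(7,3) = 35 routes.
Subtract routes through each blocked cell (inclusion–exclusion for overlaps): − through C: 10 → 25.
That gives 25 routes.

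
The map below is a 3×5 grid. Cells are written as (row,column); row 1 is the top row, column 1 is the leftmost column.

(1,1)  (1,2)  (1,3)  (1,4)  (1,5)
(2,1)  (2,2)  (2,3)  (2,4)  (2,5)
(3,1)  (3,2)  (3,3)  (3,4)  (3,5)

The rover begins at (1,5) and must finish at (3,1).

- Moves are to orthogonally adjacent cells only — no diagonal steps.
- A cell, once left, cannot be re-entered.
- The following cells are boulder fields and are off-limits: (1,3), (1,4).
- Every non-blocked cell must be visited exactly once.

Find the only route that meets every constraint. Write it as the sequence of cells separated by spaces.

(1,5) (2,5) (3,5) (3,4) (2,4) (2,3) (3,3) (3,2) (2,2) (1,2) (1,1) (2,1) (3,1)

Need to visit all 13 open cells exactly once, starting at (1,5) and ending at (3,1).
Route from (1,5): down 2 to (3,5), left 1 to (3,4), up 1 to (2,4), left 1 to (2,3), down 1 to (3,3), left 1 to (3,2), up 2 to (1,2), left 1 to (1,1), down 2 to (3,1) — 12 moves in all.
Check: all 13 open cells covered.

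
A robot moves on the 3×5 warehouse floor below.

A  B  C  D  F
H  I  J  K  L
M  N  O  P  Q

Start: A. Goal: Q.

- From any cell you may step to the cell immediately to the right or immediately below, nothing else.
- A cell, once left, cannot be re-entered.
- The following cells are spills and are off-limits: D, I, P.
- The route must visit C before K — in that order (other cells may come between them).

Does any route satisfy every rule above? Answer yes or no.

yes

One route that works: A → B → C → J → K → L → Q.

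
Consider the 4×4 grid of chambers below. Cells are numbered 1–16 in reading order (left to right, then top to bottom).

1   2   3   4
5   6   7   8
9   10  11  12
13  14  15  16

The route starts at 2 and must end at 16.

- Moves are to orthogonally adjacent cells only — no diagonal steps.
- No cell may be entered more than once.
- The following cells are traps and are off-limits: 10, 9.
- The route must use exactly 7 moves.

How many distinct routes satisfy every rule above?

Need simple routes of exactly 7 moves from 2 to 16 (Manhattan distance 5, so 1 moves are spent on a detour and 1 undoing it).
Branch systematically from the start, pruning whenever the remaining move budget drops below the Manhattan distance to 16 or differs from it in parity. Grouping the completions by first move — via 6: 2; via 1: 3; via 3: 4 — and summing: 2 + 3 + 4 = 9.
That gives 9 routes.

9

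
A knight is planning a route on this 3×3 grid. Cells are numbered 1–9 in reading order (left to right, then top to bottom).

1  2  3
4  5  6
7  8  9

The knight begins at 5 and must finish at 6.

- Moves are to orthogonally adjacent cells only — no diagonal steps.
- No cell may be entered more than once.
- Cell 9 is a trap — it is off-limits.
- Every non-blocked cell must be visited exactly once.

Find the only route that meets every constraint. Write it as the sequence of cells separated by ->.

Need to visit all 8 open cells exactly once, starting at 5 and ending at 6.
Cell 3 has only two open neighbours (6 and 2), so the path must pass straight through it: one of those is the cell it's entered from and the other is where it exits.
Route from 5: down 1 to 8, left 1 to 7, up 2 to 1, right 2 to 3, down 1 to 6 — 7 moves in all.
Check: all 8 open cells covered.

5 -> 8 -> 7 -> 4 -> 1 -> 2 -> 3 -> 6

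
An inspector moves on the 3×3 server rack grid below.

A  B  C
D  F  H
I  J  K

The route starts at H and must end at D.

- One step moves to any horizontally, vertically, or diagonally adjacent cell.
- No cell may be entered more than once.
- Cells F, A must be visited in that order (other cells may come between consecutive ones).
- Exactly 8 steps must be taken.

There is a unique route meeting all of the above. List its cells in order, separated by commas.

H, K, J, I, F, C, B, A, D

The waypoints must appear in the order F, A, with no cell reused.
Route from H: down to K, 2× left (reaching I), 2× up-right (reaching C), 2× left (reaching A), down to D — 8 moves in all.
Check: order respected (F at step 4, A at step 7); 8 moves as required.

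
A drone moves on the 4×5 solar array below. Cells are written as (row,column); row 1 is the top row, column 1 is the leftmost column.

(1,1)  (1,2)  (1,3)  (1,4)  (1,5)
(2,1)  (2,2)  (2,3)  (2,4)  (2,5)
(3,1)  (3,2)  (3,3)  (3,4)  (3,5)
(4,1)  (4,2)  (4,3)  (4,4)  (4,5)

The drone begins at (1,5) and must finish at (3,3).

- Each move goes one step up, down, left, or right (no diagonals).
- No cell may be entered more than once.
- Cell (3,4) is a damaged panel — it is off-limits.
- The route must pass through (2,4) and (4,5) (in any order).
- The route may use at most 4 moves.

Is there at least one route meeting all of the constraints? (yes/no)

no

Even ignoring the no-revisit rule, getting from (1,5) to (3,3), taking the cheapest ordering (1,5) → (4,5) → (2,4) → (3,3) needs at least 3 + 3 + 2 = 8 moves (Manhattan distance per leg), which exceeds the 4-move limit.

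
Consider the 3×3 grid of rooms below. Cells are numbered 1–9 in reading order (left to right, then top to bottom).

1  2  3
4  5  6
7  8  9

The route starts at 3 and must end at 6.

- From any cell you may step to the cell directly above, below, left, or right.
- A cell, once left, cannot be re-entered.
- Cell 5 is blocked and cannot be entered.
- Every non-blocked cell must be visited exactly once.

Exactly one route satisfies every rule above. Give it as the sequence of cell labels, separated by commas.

3, 2, 1, 4, 7, 8, 9, 6

Need to visit all 8 open cells exactly once, starting at 3 and ending at 6.
Route from 3: 2× left (reaching 1), 2× down (reaching 7), 2× right (reaching 9), up to 6 — 7 moves in all.
Check: all 8 open cells covered.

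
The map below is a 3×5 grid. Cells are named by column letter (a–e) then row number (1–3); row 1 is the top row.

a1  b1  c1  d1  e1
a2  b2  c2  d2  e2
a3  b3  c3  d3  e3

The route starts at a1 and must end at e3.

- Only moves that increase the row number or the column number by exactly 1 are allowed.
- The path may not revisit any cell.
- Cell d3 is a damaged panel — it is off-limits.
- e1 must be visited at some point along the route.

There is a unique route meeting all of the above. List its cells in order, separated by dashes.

Moves only go right or down, so the column and row indices never decrease.
Route from a1: 4× right (reaching e1), 2× down (reaching e3) — 6 moves in all.
Check: all required cells visited.

a1 - b1 - c1 - d1 - e1 - e2 - e3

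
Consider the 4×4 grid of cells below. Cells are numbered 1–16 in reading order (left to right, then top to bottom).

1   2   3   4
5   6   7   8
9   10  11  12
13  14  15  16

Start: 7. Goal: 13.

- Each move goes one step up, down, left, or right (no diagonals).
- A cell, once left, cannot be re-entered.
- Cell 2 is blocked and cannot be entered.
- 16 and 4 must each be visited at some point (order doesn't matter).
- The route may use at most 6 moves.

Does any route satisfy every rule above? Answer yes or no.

Even ignoring the no-revisit rule, getting from 7 to 13, taking the cheapest ordering 7 → 4 → 16 → 13 needs at least 2 + 3 + 3 = 8 moves (Manhattan distance per leg), which exceeds the 6-move limit.

no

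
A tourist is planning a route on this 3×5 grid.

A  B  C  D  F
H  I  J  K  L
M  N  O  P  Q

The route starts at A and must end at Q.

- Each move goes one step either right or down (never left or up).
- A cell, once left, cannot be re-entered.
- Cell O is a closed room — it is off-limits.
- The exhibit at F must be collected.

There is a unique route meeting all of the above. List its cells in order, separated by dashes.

Moves only go right or down, so the column and row indices never decrease.
Route from A: right 4 to F, down 2 to Q — 6 moves in all.
Check: all required cells visited.

A - B - C - D - F - L - Q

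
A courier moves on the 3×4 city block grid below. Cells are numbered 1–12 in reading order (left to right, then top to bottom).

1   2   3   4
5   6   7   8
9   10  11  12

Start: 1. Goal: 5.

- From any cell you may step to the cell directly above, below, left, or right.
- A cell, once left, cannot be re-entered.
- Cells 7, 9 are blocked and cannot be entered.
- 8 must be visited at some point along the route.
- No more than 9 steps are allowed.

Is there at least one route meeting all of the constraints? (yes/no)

One route that works: 1 → 2 → 3 → 4 → 8 → 12 → 11 → 10 → 6 → 5.

yes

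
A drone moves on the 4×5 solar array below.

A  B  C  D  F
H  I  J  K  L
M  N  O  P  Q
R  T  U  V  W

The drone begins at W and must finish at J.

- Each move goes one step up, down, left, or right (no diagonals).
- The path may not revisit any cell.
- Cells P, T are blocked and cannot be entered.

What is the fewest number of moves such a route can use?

The Manhattan distance from W to J is |4−2| + |5−3| = 4, so at least 4 moves are needed.
A route of 4 moves achieves this: W → Q → L → K → J.
Since 4 matches the lower bound, it is optimal.

4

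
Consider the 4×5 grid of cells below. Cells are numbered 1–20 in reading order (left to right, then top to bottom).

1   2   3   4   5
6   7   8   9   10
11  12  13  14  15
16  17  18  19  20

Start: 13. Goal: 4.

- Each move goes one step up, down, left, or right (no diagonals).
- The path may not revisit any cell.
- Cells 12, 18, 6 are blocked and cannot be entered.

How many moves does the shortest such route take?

The Manhattan distance from 13 to 4 is |3−1| + |3−4| = 3, so at least 3 moves are needed.
A route of 3 moves achieves this: 13 → 8 → 3 → 4.
Since 3 matches the lower bound, it is optimal.

3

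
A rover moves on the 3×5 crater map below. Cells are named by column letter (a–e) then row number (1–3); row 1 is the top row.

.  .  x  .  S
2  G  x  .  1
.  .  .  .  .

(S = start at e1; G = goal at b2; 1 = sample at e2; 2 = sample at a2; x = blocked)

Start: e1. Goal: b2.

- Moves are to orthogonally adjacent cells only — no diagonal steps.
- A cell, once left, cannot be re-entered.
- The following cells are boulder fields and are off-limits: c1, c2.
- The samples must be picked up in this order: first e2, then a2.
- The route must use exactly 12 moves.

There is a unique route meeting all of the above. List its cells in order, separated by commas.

e1, d1, d2, e2, e3, d3, c3, b3, a3, a2, a1, b1, b2

The waypoints must appear in the order e2, a2, with no cell reused.
Route from e1: left 1 to d1, down 1 to d2, right 1 to e2, down 1 to e3, left 4 to a3, up 2 to a1, right 1 to b1, down 1 to b2 — 12 moves in all.
Check: order respected (1 at step 3, 2 at step 9); 12 moves as required.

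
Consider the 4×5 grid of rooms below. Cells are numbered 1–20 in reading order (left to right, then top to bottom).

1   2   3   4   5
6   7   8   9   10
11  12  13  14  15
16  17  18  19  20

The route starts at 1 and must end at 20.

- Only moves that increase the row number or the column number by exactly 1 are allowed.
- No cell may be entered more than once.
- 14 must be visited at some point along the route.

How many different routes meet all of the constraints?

A right/down-only route from 1 to 20 makes exactly 3 down-moves and 4 right-moves in some order.
With no other constraints that would be C(7,3) = 35 routes.
Split at 14 and multiply the segment counts: 1→14: 10; 14→20: 2; product = 20.
That gives 20 routes.

20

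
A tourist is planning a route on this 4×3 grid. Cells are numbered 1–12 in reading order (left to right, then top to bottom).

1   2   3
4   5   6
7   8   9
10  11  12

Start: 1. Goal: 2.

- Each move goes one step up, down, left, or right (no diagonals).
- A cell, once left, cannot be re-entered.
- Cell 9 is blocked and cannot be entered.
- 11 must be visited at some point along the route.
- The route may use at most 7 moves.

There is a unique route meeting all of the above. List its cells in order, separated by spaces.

The 7-move cap with required stops at 11 leaves no slack for detours.
Route from 1: down 3 to 10, right 1 to 11, up 3 to 2 — 7 moves in all.
Check: all required cells visited; 7 ≤ 7 moves.

1 4 7 10 11 8 5 2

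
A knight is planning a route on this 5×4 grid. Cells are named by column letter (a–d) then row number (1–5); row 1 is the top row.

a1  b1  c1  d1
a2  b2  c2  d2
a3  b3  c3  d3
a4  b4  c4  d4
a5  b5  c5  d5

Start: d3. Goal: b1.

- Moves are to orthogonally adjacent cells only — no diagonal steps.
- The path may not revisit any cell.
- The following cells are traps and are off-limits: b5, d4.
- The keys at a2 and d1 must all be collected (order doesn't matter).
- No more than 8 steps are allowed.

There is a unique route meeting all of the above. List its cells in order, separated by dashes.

Any route must reach a2 and d1 and still end at b1 within 8 moves, so the order of the required stops is forced.
Route from d3: 2× up (reaching d1), left to c1, down to c2, 2× left (reaching a2), up to a1, right to b1 — 8 moves in all.
Check: all required cells visited; 8 ≤ 8 moves.

d3 - d2 - d1 - c1 - c2 - b2 - a2 - a1 - b1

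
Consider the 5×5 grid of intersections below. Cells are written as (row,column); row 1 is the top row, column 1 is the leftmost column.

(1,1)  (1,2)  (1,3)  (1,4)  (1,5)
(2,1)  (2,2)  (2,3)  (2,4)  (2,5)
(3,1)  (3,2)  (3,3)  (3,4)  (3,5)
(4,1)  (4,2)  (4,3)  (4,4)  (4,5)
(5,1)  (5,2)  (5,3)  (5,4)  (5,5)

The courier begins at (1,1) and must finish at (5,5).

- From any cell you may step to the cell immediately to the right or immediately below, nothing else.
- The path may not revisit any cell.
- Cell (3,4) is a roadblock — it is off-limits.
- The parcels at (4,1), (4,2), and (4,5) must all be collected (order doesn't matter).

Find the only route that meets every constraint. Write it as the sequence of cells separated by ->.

(1,1) -> (2,1) -> (3,1) -> (4,1) -> (4,2) -> (4,3) -> (4,4) -> (4,5) -> (5,5)

Moves only go right or down, so the column and row indices never decrease.
Route from (1,1): down 3 to (4,1), right 4 to (4,5), down 1 to (5,5) — 8 moves in all.
Check: all required cells visited.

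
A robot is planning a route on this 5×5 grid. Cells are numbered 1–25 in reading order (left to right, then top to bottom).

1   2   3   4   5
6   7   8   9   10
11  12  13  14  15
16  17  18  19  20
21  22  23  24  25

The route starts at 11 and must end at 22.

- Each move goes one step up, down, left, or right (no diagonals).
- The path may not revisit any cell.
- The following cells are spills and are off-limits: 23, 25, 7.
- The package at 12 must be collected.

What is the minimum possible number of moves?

3

Any route passes through 12 somewhere between 11 and 22. Summing Manhattan distances along the two legs (11 → 12 → 22) gives a lower bound of 1 + 2 = 3 moves.
A route of 3 moves achieves this: 11 → 12 → 17 → 22.
Since 3 matches the lower bound, it is optimal.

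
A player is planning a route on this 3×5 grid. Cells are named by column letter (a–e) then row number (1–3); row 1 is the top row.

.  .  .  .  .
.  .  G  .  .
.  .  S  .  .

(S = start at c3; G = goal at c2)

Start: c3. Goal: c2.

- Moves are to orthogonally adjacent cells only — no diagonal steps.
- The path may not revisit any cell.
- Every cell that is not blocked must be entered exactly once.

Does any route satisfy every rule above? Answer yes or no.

no

Colour the cells like a checkerboard: each orthogonal step flips colour, so a Hamiltonian route alternates colours. Here there are 8 cells of one colour and 7 of the other, with start on the opposite colour to the goal — the counts and endpoints can't be arranged into an alternating sequence of length 15, so no Hamiltonian route exists.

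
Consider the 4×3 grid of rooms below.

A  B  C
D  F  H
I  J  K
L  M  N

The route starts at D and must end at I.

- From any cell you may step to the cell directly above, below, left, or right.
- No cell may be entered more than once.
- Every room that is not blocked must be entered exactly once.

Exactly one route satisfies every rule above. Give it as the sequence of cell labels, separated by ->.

Need to visit all 12 open cells exactly once, starting at D and ending at I.
Cell N has only two open neighbours (K and M), so the path must pass straight through it: one of those is the cell it's entered from and the other is where it exits.
Route from D: up 1 to A, right 2 to C, down 1 to H, left 1 to F, down 1 to J, right 1 to K, down 1 to N, left 2 to L, up 1 to I — 11 moves in all.
Check: all 12 open cells covered.

D -> A -> B -> C -> H -> F -> J -> K -> N -> M -> L -> I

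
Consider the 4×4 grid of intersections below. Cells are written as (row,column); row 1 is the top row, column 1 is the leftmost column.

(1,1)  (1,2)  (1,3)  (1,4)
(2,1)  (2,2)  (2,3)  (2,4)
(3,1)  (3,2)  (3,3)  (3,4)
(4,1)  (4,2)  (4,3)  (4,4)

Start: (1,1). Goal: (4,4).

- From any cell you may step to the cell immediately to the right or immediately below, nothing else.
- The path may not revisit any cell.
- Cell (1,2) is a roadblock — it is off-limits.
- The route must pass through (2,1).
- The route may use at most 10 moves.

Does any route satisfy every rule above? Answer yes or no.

One route that works: (1,1) → (2,1) → (3,1) → (4,1) → (4,2) → (4,3) → (4,4).

yes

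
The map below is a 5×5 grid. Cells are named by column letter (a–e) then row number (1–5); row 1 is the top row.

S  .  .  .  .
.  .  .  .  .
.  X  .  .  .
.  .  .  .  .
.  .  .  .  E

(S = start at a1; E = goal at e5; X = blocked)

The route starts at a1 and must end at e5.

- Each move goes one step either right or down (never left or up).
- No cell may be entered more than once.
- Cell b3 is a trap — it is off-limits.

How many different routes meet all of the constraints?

40

A right/down-only route from a1 to e5 makes exactly 4 down-moves and 4 right-moves in some order.
With no other constraints that would be C(8,4) = 70 routes.
Subtract routes through each blocked cell (inclusion–exclusion for overlaps): − through b3: 30 → 40.
That gives 40 routes.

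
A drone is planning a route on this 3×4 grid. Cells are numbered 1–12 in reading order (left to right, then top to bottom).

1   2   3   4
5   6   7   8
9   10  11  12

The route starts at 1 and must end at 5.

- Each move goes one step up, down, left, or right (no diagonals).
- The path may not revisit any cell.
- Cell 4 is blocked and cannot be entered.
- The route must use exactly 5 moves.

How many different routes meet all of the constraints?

2

Need simple routes of exactly 5 moves from 1 to 5 (Manhattan distance 1, so 2 moves are spent on a detour and 2 undoing it).
Enumerating: 1 2 6 10 9 5 | 1 2 3 7 6 5.
That gives 2 routes.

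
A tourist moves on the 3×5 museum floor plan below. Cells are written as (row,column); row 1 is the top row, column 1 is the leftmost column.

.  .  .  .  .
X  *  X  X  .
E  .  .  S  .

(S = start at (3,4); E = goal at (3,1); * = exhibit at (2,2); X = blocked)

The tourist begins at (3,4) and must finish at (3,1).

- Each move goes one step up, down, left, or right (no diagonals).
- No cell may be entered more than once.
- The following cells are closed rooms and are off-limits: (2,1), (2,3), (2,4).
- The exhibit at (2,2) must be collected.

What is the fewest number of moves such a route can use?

Any route passes through (2,2) somewhere between (3,4) and (3,1). Summing Manhattan distances along the two legs ((3,4) → (2,2) → (3,1)) gives a lower bound of 3 + 2 = 5 moves.
The shortest route satisfying every rule uses 9 moves: (3,4) → (3,5) → (2,5) → (1,5) → (1,4) → (1,3) → (1,2) → (2,2) → (3,2) → (3,1).
The no-revisit rule (legs can't share cells) pushes the minimum above the 5-move bound; an exhaustive check rules out every length from 5 to 8 (on a 4-connected grid the length of any start-to-goal walk has the same parity as the Manhattan bound, so only lengths 5, 7, 9, … need checking), leaving 9 as the minimum.

9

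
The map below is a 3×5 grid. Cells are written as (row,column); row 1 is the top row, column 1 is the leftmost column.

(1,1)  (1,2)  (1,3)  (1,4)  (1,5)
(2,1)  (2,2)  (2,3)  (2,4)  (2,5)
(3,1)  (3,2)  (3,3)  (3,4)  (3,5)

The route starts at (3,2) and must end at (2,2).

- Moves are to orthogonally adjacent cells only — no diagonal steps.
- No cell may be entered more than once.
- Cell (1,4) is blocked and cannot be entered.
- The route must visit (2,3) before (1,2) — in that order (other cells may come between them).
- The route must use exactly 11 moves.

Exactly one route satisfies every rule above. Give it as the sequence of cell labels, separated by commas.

(3,2), (3,3), (3,4), (3,5), (2,5), (2,4), (2,3), (1,3), (1,2), (1,1), (2,1), (2,2)

The waypoints must appear in the order (2,3), (1,2), with no cell reused.
Route from (3,2): right 3 to (3,5), up 1 to (2,5), left 2 to (2,3), up 1 to (1,3), left 2 to (1,1), down 1 to (2,1), right 1 to (2,2) — 11 moves in all.
Check: order respected ((2,3) at step 6, (1,2) at step 8); 11 moves as required.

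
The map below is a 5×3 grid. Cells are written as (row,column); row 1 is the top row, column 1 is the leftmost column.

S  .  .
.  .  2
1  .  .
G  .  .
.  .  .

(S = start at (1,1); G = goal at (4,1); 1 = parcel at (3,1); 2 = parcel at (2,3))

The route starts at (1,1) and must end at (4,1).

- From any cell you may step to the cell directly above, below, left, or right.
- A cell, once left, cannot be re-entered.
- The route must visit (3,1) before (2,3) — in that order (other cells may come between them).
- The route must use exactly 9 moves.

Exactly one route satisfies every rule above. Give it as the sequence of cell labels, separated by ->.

(1,1) -> (2,1) -> (3,1) -> (3,2) -> (2,2) -> (2,3) -> (3,3) -> (4,3) -> (4,2) -> (4,1)

The waypoints must appear in the order (3,1), (2,3), with no cell reused.
Route from (1,1): 2× down (reaching (3,1)), right to (3,2), up to (2,2), right to (2,3), 2× down (reaching (4,3)), 2× left (reaching (4,1)) — 9 moves in all.
Check: order respected (1 at step 2, 2 at step 5); 9 moves as required.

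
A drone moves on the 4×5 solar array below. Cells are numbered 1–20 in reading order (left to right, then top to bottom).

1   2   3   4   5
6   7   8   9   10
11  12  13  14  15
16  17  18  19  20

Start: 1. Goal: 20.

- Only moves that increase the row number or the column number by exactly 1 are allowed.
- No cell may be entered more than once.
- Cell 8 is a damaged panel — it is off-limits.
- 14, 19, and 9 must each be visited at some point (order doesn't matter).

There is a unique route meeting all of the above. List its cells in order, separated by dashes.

Moves only go right or down, so the column and row indices never decrease.
Route from 1: right 3 to 4, down 3 to 19, right 1 to 20 — 7 moves in all.
Check: all required cells visited.

1 - 2 - 3 - 4 - 9 - 14 - 19 - 20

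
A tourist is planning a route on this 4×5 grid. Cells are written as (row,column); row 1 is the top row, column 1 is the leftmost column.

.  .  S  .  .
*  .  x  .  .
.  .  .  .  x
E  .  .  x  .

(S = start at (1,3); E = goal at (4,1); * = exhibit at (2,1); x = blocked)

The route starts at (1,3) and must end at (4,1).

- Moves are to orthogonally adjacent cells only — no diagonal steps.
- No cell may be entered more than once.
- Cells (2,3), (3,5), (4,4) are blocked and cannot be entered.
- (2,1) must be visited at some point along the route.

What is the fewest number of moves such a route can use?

5

Any route passes through (2,1) somewhere between (1,3) and (4,1). Summing Manhattan distances along the two legs ((1,3) → (2,1) → (4,1)) gives a lower bound of 3 + 2 = 5 moves.
A route of 5 moves achieves this: (1,3) → (1,2) → (2,2) → (2,1) → (3,1) → (4,1).
Since 5 matches the lower bound, it is optimal.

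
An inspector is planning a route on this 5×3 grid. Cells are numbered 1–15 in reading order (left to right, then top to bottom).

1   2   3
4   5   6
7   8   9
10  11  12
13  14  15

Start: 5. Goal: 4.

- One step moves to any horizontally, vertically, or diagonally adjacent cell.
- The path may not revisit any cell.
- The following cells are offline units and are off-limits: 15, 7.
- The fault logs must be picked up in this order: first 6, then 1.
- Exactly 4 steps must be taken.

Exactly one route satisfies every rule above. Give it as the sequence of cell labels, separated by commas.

5, 6, 2, 1, 4

The waypoints must appear in the order 6, 1, with no cell reused.
Route from 5: right 1 to 6, up-left 1 to 2, left 1 to 1, down 1 to 4 — 4 moves in all.
Check: order respected (6 at step 1, 1 at step 3); 4 moves as required.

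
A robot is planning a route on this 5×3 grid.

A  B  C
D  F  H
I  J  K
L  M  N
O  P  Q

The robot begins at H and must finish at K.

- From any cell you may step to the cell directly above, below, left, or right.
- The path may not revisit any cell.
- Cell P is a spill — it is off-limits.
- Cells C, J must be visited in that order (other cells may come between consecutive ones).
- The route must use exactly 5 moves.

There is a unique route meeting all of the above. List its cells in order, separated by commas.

H, C, B, F, J, K

The waypoints must appear in the order C, J, with no cell reused.
Route from H: up to C, left to B, 2× down (reaching J), right to K — 5 moves in all.
Check: order respected (C at step 1, J at step 4); 5 moves as required.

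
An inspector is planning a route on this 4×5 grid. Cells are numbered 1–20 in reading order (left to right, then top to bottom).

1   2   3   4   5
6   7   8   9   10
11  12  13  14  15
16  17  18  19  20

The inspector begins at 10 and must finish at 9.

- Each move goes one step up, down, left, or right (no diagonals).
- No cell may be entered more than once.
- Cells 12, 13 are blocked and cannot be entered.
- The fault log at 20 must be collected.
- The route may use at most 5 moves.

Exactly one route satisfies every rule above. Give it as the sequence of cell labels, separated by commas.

The 5-move cap with required stops at 20 leaves no slack for detours.
Route from 10: down 2 to 20, left 1 to 19, up 2 to 9 — 5 moves in all.
Check: all required cells visited; 5 ≤ 5 moves.

10, 15, 20, 19, 14, 9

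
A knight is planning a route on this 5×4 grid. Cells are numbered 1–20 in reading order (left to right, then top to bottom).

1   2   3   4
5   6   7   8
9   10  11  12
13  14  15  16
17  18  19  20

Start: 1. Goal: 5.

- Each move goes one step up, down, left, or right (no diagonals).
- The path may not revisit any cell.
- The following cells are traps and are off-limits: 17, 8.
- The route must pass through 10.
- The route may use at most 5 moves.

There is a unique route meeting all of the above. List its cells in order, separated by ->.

Any route must reach 10 and still end at 5 within 5 moves, so the order of the required stops is forced.
Route from 1: right 1 to 2, down 2 to 10, left 1 to 9, up 1 to 5 — 5 moves in all.
Check: all required cells visited; 5 ≤ 5 moves.

1 -> 2 -> 6 -> 10 -> 9 -> 5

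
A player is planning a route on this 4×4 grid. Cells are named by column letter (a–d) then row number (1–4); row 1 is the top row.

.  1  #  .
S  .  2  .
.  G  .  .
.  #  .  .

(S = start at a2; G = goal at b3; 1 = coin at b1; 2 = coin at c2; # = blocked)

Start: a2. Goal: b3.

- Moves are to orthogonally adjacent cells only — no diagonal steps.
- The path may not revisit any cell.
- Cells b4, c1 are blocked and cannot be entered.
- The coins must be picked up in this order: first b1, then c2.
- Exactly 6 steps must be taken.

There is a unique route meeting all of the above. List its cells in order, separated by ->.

The waypoints must appear in the order b1, c2, with no cell reused.
Route from a2: up 1 to a1, right 1 to b1, down 1 to b2, right 1 to c2, down 1 to c3, left 1 to b3 — 6 moves in all.
Check: order respected (1 at step 2, 2 at step 4); 6 moves as required.

a2 -> a1 -> b1 -> b2 -> c2 -> c3 -> b3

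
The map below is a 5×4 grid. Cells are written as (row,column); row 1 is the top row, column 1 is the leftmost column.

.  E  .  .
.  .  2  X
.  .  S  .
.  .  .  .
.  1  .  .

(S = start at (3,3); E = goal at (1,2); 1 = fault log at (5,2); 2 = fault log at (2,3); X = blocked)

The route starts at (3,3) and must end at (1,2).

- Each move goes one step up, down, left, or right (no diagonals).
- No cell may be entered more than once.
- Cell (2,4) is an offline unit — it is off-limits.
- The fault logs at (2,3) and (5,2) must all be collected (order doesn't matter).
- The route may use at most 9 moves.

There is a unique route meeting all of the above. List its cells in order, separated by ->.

(3,3) -> (4,3) -> (5,3) -> (5,2) -> (4,2) -> (3,2) -> (2,2) -> (2,3) -> (1,3) -> (1,2)

The 9-move cap with required stops at (2,3), (5,2) leaves no slack for detours.
Route from (3,3): down 2 to (5,3), left 1 to (5,2), up 3 to (2,2), right 1 to (2,3), up 1 to (1,3), left 1 to (1,2) — 9 moves in all.
Check: all required cells visited; 9 ≤ 9 moves.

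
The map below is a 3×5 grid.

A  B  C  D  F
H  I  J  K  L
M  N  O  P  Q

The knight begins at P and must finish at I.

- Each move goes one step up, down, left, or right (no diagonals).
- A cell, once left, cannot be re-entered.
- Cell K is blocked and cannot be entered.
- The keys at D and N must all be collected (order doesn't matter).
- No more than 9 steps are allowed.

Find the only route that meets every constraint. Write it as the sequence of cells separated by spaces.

The 9-move cap with required stops at D, N leaves no slack for detours.
Route from P: right to Q, 2× up (reaching F), 2× left (reaching C), 2× down (reaching O), left to N, up to I — 9 moves in all.
Check: all required cells visited; 9 ≤ 9 moves.

P Q L F D C J O N I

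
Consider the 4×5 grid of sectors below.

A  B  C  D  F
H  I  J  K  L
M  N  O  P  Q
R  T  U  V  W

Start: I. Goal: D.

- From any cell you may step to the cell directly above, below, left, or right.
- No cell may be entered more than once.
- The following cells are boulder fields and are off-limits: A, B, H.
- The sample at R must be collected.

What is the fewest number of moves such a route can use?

Any route passes through R somewhere between I and D. Summing Manhattan distances along the two legs (I → R → D) gives a lower bound of 3 + 6 = 9 moves.
A route of 9 moves achieves this: I → N → M → R → T → U → O → J → C → D.
Since 9 matches the lower bound, it is optimal.

9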